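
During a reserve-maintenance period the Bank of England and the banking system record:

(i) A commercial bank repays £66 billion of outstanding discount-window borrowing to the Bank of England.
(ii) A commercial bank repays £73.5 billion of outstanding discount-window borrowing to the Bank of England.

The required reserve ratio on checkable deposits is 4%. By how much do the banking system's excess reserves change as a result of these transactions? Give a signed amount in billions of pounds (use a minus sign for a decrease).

-£139.5 billion

Discount-window repayment £66 billion: reserves −£66B, deposits 0.
Discount-window repayment £73.5 billion: reserves −£73.5B, deposits 0.
Totals: Δreserves = −£139.5B, Δdeposits = 0.
Δrequired reserves = 4% × 0 = 0.
Δexcess reserves = Δreserves − Δrequired = −£139.5B − (0) = -£139.5 billion.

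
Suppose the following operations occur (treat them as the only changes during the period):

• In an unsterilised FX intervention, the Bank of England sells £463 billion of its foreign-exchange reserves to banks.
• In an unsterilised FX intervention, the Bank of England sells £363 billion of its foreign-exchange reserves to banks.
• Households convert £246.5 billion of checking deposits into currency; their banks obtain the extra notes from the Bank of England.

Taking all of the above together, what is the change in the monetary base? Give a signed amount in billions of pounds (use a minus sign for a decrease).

FX sale £463 billion: Bank of England balance sheet contracts → −£463B.
FX sale £363 billion: Bank of England balance sheet contracts → −£363B.
Currency withdrawal £246.5 billion: just a shift between currency and reserves — both are base money → 0.
Net: −463 − 363 + 0 = -£826 billion.

-£826 billion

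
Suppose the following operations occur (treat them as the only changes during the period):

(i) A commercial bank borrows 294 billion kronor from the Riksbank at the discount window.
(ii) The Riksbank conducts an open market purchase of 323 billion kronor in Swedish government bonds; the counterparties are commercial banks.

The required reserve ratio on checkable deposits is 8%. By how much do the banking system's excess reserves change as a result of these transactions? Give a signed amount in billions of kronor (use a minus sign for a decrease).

Discount-window loan 294 billion kronor: reserves +294B, deposits 0.
OMO purchase (from banks) 323 billion kronor: reserves +323B, deposits 0.
Totals: Δreserves = +617B, Δdeposits = 0.
Δrequired reserves = 8% × 0 = 0.
Δexcess reserves = Δreserves − Δrequired = +617B − (0) = +617 billion.

+617 billion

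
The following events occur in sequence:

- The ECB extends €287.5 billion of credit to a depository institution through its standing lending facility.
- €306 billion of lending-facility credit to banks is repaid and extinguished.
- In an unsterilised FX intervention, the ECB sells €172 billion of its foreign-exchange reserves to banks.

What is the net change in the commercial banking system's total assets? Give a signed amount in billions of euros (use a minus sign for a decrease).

ECB balance sheet:
  Assets:      Loans to banks −€18.5B, Foreign assets −€172B
  Liabilities: Bank reserves −€190.5B
Commercial banking system:
  Assets:      Reserves at CB −€190.5B, Foreign assets +€172B
  Liabilities: Borrowings from CB −€18.5B
Change in total bank assets = -€18.5 billion.

-€18.5 billion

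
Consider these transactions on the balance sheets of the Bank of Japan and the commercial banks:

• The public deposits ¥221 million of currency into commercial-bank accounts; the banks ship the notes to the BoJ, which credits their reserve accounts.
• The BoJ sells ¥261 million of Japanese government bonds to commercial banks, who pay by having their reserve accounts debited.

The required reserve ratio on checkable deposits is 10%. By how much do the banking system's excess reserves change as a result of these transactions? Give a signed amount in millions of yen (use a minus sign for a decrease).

Currency deposit ¥221 million: reserves +¥221M, deposits +¥221M.
OMO sale (to banks) ¥261 million: reserves −¥261M, deposits 0.
Totals: Δreserves = −¥40M, Δdeposits = +¥221M.
Δrequired reserves = 10% × +¥221M = +¥22.1M.
Δexcess reserves = Δreserves − Δrequired = −¥40M − (+¥22.1M) = -¥62.1 million.

-¥62.1 million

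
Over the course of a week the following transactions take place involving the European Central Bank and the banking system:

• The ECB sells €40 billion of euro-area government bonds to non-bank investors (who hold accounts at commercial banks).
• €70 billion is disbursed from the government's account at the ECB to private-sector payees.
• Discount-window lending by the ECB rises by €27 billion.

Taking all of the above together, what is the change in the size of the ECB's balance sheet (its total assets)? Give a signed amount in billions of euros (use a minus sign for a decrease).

Asset sale (to non-banks) €40 billion: an ECB asset is shed → −€40B.
Government spending €70 billion: only the composition of liabilities changes → 0.
Discount-window loan €27 billion: an ECB asset is acquired → +€27B.
Net: −40 + 0 + 27 = -€13 billion.

-€13 billion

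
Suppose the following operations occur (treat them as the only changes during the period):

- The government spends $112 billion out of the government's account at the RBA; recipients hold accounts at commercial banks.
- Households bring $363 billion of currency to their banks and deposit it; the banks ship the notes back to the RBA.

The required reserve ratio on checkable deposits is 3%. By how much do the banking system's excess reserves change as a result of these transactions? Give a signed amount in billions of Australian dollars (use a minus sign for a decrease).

Government spending $112 billion: reserves +$112B, deposits +$112B.
Currency deposit $363 billion: reserves +$363B, deposits +$363B.
Totals: Δreserves = +$475B, Δdeposits = +$475B.
Δrequired reserves = 3% × +$475B = +$14.25B.
Δexcess reserves = Δreserves − Δrequired = +$475B − (+$14.25B) = +$460.75 billion.

+$460.75 billion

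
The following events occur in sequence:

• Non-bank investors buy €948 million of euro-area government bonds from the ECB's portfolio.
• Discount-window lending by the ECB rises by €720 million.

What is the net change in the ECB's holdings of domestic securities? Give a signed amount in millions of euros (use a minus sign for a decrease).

Asset sale (to non-banks) €948 million: securities removed from the ECB's portfolio → −€948M.
Discount-window loan €720 million: the ECB's securities portfolio is untouched → 0.
Net: −948 + 0 = -€948 million.

-€948 million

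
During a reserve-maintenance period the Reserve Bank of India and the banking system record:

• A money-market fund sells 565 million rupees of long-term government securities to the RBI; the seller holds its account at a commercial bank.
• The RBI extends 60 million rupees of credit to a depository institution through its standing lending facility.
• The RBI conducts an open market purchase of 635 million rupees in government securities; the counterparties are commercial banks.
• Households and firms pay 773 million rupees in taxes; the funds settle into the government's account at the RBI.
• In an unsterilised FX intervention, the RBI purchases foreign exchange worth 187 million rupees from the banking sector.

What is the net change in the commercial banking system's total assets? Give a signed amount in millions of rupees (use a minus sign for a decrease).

-148 million

Asset purchase (from non-banks) 565 million rupees: bank balance sheets expand → +565M.
Discount-window loan 60 million rupees: bank balance sheets expand → +60M.
OMO purchase (from banks) 635 million rupees: just an asset swap on bank balance sheets → 0.
Government account inflow 773 million rupees: bank balance sheets shrink → −773M.
FX purchase 187 million rupees: just an asset swap on bank balance sheets → 0.
Net: 565 + 60 + 0 − 773 + 0 = -148 million.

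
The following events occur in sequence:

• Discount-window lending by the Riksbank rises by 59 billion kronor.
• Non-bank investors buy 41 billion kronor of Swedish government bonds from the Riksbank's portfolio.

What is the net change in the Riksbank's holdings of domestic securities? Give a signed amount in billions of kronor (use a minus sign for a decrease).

Discount-window loan 59 billion kronor: the Riksbank's securities portfolio is untouched → 0.
Asset sale (to non-banks) 41 billion kronor: securities removed from the Riksbank's portfolio → −41B.
Net: 0 − 41 = -41 billion.

-41 billion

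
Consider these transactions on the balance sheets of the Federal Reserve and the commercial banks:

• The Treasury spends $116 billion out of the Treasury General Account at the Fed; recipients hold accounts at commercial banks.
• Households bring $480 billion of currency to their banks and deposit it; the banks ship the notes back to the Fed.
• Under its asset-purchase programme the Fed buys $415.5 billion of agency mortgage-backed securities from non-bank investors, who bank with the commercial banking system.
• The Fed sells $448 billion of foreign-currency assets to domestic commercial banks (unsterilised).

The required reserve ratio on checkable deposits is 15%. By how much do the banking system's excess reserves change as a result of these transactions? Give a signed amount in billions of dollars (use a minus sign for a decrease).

Government spending $116 billion: reserves +$116B, deposits +$116B.
Currency deposit $480 billion: reserves +$480B, deposits +$480B.
Asset purchase (from non-banks) $415.5 billion: reserves +$415.5B, deposits +$415.5B.
FX sale $448 billion: reserves −$448B, deposits 0.
Totals: Δreserves = +$563.5B, Δdeposits = +$1011.5B.
Δrequired reserves = 15% × +$1011.5B = +$151.725B.
Δexcess reserves = Δreserves − Δrequired = +$563.5B − (+$151.725B) = +$411.775 billion.

+$411.775 billion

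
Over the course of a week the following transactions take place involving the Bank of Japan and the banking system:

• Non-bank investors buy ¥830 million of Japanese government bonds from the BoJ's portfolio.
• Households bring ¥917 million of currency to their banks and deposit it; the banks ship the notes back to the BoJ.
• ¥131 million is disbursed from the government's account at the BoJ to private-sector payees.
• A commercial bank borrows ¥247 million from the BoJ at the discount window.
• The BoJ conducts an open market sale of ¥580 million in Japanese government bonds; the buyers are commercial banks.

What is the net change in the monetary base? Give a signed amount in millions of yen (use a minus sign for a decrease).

-¥1032 million

Asset sale (to non-banks) ¥830 million: BoJ balance sheet contracts → −¥830M.
Currency deposit ¥917 million: just a shift between currency and reserves — both are base money → 0.
Government spending ¥131 million: a non-base liability converts back to reserves → +¥131M.
Discount-window loan ¥247 million: BoJ balance sheet expands → +¥247M.
OMO sale (to banks) ¥580 million: BoJ balance sheet contracts → −¥580M.
Net: −830 + 0 + 131 + 247 − 580 = -¥1032 million.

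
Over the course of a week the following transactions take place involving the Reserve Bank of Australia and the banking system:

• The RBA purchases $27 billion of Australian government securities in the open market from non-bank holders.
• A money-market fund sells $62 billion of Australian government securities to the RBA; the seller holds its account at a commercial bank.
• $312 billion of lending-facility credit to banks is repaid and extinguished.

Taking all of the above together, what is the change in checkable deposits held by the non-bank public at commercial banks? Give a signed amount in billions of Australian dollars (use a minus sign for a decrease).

Asset purchase (from non-banks) $27 billion: non-bank counterparties' bank balances rise → +$27B.
Asset purchase (from non-banks) $62 billion: non-bank counterparties' bank balances rise → +$62B.
Discount-window repayment $312 billion: the counterparty is a bank, so public deposits are unchanged → 0.
Net: 27 + 62 + 0 = +$89 billion.

+$89 billion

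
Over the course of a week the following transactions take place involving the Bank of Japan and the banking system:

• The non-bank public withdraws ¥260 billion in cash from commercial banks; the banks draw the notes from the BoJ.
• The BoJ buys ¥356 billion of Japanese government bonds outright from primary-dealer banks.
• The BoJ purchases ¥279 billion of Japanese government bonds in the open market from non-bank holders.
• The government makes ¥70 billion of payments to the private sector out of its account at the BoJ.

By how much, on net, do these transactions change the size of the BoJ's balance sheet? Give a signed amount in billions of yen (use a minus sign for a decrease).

Currency withdrawal ¥260 billion: only the composition of liabilities changes → 0.
OMO purchase (from banks) ¥356 billion: a BoJ asset is acquired → +¥356B.
Asset purchase (from non-banks) ¥279 billion: a BoJ asset is acquired → +¥279B.
Government spending ¥70 billion: only the composition of liabilities changes → 0.
Net: 0 + 356 + 279 + 0 = +¥635 billion.

+¥635 billion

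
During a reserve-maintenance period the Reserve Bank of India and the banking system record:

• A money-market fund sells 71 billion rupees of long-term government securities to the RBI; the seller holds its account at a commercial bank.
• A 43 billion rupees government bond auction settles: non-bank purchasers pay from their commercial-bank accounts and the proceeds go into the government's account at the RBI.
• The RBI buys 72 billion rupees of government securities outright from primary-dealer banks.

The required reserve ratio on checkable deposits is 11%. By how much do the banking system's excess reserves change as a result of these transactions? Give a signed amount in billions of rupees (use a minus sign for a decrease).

Asset purchase (from non-banks) 71 billion rupees: reserves +71B, deposits +71B.
Government account inflow 43 billion rupees: reserves −43B, deposits −43B.
OMO purchase (from banks) 72 billion rupees: reserves +72B, deposits 0.
Totals: Δreserves = +100B, Δdeposits = +28B.
Δrequired reserves = 11% × +28B = +3.08B.
Δexcess reserves = Δreserves − Δrequired = +100B − (+3.08B) = +96.92 billion.

+96.92 billion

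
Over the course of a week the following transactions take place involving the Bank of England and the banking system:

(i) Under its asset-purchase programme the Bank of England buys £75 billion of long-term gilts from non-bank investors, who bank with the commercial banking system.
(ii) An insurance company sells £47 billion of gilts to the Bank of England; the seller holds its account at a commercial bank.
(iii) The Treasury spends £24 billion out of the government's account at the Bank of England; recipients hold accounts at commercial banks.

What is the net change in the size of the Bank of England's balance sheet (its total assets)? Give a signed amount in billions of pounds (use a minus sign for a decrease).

+£122 billion

Bank of England balance sheet:
  Assets:      Securities +£122B
  Liabilities: Bank reserves +£146B, Government deposits −£24B
Change in total Bank of England assets = +£122 billion.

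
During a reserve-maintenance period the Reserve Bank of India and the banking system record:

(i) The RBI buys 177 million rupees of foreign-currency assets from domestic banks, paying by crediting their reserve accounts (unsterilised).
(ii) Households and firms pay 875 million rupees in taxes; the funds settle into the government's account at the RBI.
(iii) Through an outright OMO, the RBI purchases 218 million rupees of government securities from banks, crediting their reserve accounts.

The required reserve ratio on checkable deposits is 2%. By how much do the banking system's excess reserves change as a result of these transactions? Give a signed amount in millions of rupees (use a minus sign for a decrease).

-462.5 million

FX purchase 177 million rupees: reserves +177M, deposits 0.
Government account inflow 875 million rupees: reserves −875M, deposits −875M.
OMO purchase (from banks) 218 million rupees: reserves +218M, deposits 0.
Totals: Δreserves = −480M, Δdeposits = −875M.
Δrequired reserves = 2% × −875M = −17.5M.
Δexcess reserves = Δreserves − Δrequired = −480M − (−17.5M) = -462.5 million.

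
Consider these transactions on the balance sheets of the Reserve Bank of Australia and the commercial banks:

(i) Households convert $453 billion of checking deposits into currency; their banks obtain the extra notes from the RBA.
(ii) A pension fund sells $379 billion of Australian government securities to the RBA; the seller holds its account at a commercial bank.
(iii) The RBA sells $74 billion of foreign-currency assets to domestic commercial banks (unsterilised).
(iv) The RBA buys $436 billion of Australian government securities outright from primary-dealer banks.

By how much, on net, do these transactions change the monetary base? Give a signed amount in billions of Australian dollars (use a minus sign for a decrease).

RBA balance sheet:
  Assets:      Securities +$815B, Foreign assets −$74B
  Liabilities: Bank reserves +$288B, Currency in circulation +$453B
Monetary base = currency + reserves: +$453B + (+$288B) = +$741 billion.

+$741 billion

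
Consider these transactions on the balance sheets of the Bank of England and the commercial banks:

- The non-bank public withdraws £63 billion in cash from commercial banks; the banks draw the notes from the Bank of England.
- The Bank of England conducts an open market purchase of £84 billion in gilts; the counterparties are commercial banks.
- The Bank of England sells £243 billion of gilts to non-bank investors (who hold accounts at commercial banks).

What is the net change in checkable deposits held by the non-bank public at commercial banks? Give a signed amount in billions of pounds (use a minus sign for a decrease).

Bank of England balance sheet:
  Assets:      Securities −£159B
  Liabilities: Bank reserves −£222B, Currency in circulation +£63B
Commercial banking system:
  Assets:      Reserves at CB −£222B, Securities −£84B
  Liabilities: Checkable deposits −£306B
So the change in checkable deposits held by the non-bank public at commercial banks is -£306 billion.

-£306 billion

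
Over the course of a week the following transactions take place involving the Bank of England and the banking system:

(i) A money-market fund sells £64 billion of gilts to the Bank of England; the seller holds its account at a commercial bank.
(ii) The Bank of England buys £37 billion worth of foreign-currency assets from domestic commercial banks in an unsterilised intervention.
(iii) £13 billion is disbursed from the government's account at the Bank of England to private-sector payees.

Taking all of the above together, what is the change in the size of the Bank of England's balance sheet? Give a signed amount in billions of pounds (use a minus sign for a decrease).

Bank of England balance sheet:
  Assets:      Securities +£64B, Foreign assets +£37B
  Liabilities: Bank reserves +£114B, Government deposits −£13B
Commercial banking system:
  Assets:      Reserves at CB +£114B, Foreign assets −£37B
  Liabilities: Checkable deposits +£77B
Change in total Bank of England assets = +£101 billion.

+£101 billion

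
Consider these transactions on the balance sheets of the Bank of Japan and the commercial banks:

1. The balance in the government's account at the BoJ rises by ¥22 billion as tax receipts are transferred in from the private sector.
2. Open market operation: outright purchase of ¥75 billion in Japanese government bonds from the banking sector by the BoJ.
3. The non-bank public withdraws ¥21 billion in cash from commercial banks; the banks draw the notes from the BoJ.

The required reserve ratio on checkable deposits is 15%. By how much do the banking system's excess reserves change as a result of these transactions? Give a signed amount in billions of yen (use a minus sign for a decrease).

+¥38.45 billion

Government account inflow ¥22 billion: reserves −¥22B, deposits −¥22B.
OMO purchase (from banks) ¥75 billion: reserves +¥75B, deposits 0.
Currency withdrawal ¥21 billion: reserves −¥21B, deposits −¥21B.
Totals: Δreserves = +¥32B, Δdeposits = −¥43B.
Δrequired reserves = 15% × −¥43B = −¥6.45B.
Δexcess reserves = Δreserves − Δrequired = +¥32B − (−¥6.45B) = +¥38.45 billion.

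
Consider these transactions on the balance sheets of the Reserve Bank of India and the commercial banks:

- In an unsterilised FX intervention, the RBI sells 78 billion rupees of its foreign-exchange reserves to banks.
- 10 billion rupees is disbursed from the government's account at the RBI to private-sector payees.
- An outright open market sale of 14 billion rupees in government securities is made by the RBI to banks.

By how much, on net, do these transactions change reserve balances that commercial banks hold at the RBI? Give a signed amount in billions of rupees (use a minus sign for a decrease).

-82 billion

RBI balance sheet:
  Assets:      Securities −14B, Foreign assets −78B
  Liabilities: Bank reserves −82B, Government deposits −10B
So the change in reserve balances that commercial banks hold at the RBI is -82 billion.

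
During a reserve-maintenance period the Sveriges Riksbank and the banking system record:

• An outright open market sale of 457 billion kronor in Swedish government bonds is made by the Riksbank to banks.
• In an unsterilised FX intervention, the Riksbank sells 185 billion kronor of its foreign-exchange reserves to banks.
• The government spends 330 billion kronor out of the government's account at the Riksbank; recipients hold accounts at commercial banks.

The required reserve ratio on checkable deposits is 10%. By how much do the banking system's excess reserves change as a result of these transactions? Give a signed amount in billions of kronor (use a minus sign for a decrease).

-345 billion

OMO sale (to banks) 457 billion kronor: reserves −457B, deposits 0.
FX sale 185 billion kronor: reserves −185B, deposits 0.
Government spending 330 billion kronor: reserves +330B, deposits +330B.
Totals: Δreserves = −312B, Δdeposits = +330B.
Δrequired reserves = 10% × +330B = +33B.
Δexcess reserves = Δreserves − Δrequired = −312B − (+33B) = -345 billion.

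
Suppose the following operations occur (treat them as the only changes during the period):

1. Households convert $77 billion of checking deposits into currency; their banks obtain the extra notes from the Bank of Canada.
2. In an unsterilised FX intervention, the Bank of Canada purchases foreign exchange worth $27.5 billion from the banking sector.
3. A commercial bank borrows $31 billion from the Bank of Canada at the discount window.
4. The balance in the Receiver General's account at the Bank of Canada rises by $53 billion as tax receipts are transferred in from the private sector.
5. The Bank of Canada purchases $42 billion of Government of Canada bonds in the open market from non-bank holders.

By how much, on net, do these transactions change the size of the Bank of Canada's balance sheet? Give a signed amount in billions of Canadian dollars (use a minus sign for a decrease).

+$100.5 billion

Currency withdrawal $77 billion: only the composition of liabilities changes → 0.
FX purchase $27.5 billion: a Bank of Canada asset is acquired → +$27.5B.
Discount-window loan $31 billion: a Bank of Canada asset is acquired → +$31B.
Government account inflow $53 billion: only the composition of liabilities changes → 0.
Asset purchase (from non-banks) $42 billion: a Bank of Canada asset is acquired → +$42B.
Net: 0 + 27.5 + 31 + 0 + 42 = +$100.5 billion.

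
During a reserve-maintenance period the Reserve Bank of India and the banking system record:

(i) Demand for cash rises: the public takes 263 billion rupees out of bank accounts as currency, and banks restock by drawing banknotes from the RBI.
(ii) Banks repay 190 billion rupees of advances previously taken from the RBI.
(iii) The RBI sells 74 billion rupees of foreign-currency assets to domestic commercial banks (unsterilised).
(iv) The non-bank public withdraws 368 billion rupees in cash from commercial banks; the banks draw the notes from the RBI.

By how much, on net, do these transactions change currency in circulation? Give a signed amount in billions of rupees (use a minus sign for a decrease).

+631 billion

RBI balance sheet:
  Assets:      Loans to banks −190B, Foreign assets −74B
  Liabilities: Bank reserves −895B, Currency in circulation +631B
So the change in currency in circulation is +631 billion.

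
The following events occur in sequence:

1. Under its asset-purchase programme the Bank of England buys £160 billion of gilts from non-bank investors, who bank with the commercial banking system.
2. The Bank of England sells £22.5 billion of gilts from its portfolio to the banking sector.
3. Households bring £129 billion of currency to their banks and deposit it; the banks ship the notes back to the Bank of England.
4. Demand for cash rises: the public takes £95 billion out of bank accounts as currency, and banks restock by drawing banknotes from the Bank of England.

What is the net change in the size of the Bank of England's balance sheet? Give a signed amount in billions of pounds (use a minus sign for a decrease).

+£137.5 billion

Asset purchase (from non-banks) £160 billion: a Bank of England asset is acquired → +£160B.
OMO sale (to banks) £22.5 billion: a Bank of England asset is shed → −£22.5B.
Currency deposit £129 billion: only the composition of liabilities changes → 0.
Currency withdrawal £95 billion: only the composition of liabilities changes → 0.
Net: 160 − 22.5 + 0 + 0 = +£137.5 billion.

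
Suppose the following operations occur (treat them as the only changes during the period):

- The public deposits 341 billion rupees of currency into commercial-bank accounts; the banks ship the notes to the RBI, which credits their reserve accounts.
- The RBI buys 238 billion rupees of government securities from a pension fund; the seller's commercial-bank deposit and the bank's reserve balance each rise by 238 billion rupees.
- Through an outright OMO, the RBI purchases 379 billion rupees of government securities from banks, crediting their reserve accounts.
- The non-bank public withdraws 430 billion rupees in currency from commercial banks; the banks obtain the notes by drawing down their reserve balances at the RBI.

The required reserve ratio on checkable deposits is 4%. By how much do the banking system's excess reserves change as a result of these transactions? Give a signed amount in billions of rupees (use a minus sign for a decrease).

Currency deposit 341 billion rupees: reserves +341B, deposits +341B.
Asset purchase (from non-banks) 238 billion rupees: reserves +238B, deposits +238B.
OMO purchase (from banks) 379 billion rupees: reserves +379B, deposits 0.
Currency withdrawal 430 billion rupees: reserves −430B, deposits −430B.
Totals: Δreserves = +528B, Δdeposits = +149B.
Δrequired reserves = 4% × +149B = +5.96B.
Δexcess reserves = Δreserves − Δrequired = +528B − (+5.96B) = +522.04 billion.

+522.04 billion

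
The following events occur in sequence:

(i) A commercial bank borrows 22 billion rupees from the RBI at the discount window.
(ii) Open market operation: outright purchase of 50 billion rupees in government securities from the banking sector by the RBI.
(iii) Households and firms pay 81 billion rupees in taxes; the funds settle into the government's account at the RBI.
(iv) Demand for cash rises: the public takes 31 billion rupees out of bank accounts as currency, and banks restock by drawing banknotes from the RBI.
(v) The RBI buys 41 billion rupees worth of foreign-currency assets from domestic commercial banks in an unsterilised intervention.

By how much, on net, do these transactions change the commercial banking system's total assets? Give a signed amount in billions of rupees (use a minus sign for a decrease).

-90 billion

RBI balance sheet:
  Assets:      Securities +50B, Loans to banks +22B, Foreign assets +41B
  Liabilities: Bank reserves +1B, Currency in circulation +31B, Government deposits +81B
Commercial banking system:
  Assets:      Reserves at CB +1B, Securities −50B, Foreign assets −41B
  Liabilities: Checkable deposits −112B, Borrowings from CB +22B
Change in total bank assets = -90 billion.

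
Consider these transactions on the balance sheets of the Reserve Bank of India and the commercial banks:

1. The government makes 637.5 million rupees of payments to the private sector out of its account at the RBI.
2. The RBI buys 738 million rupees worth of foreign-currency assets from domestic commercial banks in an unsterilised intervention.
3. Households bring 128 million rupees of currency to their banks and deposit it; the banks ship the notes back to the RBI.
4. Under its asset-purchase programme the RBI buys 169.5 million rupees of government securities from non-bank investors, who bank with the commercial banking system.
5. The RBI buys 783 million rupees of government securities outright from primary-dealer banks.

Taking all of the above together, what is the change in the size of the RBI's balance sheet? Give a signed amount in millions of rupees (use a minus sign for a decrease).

Government spending 637.5 million rupees: only the composition of liabilities changes → 0.
FX purchase 738 million rupees: an RBI asset is acquired → +738M.
Currency deposit 128 million rupees: only the composition of liabilities changes → 0.
Asset purchase (from non-banks) 169.5 million rupees: an RBI asset is acquired → +169.5M.
OMO purchase (from banks) 783 million rupees: an RBI asset is acquired → +783M.
Net: 0 + 738 + 0 + 169.5 + 783 = +1690.5 million.

+1690.5 million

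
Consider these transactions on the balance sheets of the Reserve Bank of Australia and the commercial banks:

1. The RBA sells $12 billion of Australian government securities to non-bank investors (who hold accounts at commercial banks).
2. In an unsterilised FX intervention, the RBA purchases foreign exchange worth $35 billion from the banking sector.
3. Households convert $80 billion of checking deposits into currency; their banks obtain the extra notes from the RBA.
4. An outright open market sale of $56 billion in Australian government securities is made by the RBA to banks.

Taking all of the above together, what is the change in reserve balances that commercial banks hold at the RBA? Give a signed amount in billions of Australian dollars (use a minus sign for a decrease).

-$113 billion

Asset sale (to non-banks) $12 billion: the non-bank buyers' banks settle from reserves → −$12B.
FX purchase $35 billion: the RBA pays by crediting reserve accounts → +$35B.
Currency withdrawal $80 billion: banks swap reserves for currency → −$80B.
OMO sale (to banks) $56 billion: the buying banks pay out of their reserve balances → −$56B.
Net: −12 + 35 − 80 − 56 = -$113 billion.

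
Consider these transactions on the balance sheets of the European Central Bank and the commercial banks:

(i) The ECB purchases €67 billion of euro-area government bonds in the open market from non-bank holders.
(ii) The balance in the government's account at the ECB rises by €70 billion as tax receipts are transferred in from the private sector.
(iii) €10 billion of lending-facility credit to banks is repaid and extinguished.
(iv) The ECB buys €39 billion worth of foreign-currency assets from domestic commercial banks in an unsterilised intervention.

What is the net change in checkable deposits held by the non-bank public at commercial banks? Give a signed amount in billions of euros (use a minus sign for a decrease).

-€3 billion

Asset purchase (from non-banks) €67 billion: non-bank counterparties' bank balances rise → +€67B.
Government account inflow €70 billion: non-bank counterparties' bank balances fall → −€70B.
Discount-window repayment €10 billion: the counterparty is a bank, so public deposits are unchanged → 0.
FX purchase €39 billion: the counterparty is a bank, so public deposits are unchanged → 0.
Net: 67 − 70 + 0 + 0 = -€3 billion.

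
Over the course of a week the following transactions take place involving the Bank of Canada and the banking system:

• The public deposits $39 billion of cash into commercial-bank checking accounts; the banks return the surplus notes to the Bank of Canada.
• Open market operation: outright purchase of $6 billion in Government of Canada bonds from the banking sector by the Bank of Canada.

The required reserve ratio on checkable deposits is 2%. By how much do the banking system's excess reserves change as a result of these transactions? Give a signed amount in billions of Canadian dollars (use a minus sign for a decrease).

+$44.22 billion

Currency deposit $39 billion: reserves +$39B, deposits +$39B.
OMO purchase (from banks) $6 billion: reserves +$6B, deposits 0.
Totals: Δreserves = +$45B, Δdeposits = +$39B.
Δrequired reserves = 2% × +$39B = +$0.78B.
Δexcess reserves = Δreserves − Δrequired = +$45B − (+$0.78B) = +$44.22 billion.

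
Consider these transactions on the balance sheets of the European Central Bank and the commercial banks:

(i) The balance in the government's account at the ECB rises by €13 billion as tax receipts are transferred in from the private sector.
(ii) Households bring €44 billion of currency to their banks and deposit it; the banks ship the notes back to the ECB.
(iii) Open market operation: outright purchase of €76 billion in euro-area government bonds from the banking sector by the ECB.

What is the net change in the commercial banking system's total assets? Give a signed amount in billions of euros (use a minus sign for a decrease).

+€31 billion

Government account inflow €13 billion: bank balance sheets shrink → −€13B.
Currency deposit €44 billion: bank balance sheets expand → +€44B.
OMO purchase (from banks) €76 billion: just an asset swap on bank balance sheets → 0.
Net: −13 + 44 + 0 = +€31 billion.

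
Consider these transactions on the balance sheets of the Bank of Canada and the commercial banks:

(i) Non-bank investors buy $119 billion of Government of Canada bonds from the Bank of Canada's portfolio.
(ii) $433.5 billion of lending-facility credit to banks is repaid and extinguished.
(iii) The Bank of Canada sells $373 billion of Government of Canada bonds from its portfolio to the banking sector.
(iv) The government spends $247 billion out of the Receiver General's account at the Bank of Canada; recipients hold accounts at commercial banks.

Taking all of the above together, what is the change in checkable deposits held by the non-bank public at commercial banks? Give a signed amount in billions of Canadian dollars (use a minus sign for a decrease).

+$128 billion

Asset sale (to non-banks) $119 billion: non-bank counterparties' bank balances fall → −$119B.
Discount-window repayment $433.5 billion: the counterparty is a bank, so public deposits are unchanged → 0.
OMO sale (to banks) $373 billion: the counterparty is a bank, so public deposits are unchanged → 0.
Government spending $247 billion: non-bank counterparties' bank balances rise → +$247B.
Net: −119 + 0 + 0 + 247 = +$128 billion.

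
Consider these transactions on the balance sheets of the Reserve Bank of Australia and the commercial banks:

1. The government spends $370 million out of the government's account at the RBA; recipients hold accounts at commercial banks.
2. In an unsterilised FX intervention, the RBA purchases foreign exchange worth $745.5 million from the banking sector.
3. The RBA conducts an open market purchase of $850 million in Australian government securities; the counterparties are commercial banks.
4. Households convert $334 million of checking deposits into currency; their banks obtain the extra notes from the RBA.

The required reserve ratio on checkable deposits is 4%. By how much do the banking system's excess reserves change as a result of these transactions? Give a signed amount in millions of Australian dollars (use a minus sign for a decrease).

+$1630.06 million

Government spending $370 million: reserves +$370M, deposits +$370M.
FX purchase $745.5 million: reserves +$745.5M, deposits 0.
OMO purchase (from banks) $850 million: reserves +$850M, deposits 0.
Currency withdrawal $334 million: reserves −$334M, deposits −$334M.
Totals: Δreserves = +$1631.5M, Δdeposits = +$36M.
Δrequired reserves = 4% × +$36M = +$1.44M.
Δexcess reserves = Δreserves − Δrequired = +$1631.5M − (+$1.44M) = +$1630.06 million.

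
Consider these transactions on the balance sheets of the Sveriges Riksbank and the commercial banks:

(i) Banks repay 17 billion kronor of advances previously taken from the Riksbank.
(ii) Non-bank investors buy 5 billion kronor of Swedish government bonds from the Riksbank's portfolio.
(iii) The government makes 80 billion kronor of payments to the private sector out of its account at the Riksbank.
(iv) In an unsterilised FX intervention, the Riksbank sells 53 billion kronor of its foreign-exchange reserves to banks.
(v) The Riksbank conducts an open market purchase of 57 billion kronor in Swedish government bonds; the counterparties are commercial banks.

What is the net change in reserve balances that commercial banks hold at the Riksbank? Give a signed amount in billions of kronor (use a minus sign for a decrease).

Discount-window repayment 17 billion kronor: repayment is debited from reserves → −17B.
Asset sale (to non-banks) 5 billion kronor: the non-bank buyers' banks settle from reserves → −5B.
Government spending 80 billion kronor: government payments flow into bank reserve accounts → +80B.
FX sale 53 billion kronor: the buying banks pay out of their reserve balances → −53B.
OMO purchase (from banks) 57 billion kronor: the Riksbank pays by crediting reserve accounts → +57B.
Net: −17 − 5 + 80 − 53 + 57 = +62 billion.

+62 billion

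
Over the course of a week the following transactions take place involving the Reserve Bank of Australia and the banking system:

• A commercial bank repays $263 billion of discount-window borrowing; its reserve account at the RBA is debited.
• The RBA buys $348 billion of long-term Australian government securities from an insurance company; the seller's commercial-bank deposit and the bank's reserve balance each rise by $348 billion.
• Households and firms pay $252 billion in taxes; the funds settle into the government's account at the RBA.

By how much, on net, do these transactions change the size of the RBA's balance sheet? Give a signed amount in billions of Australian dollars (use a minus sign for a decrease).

+$85 billion

RBA balance sheet:
  Assets:      Securities +$348B, Loans to banks −$263B
  Liabilities: Bank reserves −$167B, Government deposits +$252B
Commercial banking system:
  Assets:      Reserves at CB −$167B
  Liabilities: Checkable deposits +$96B, Borrowings from CB −$263B
Change in total RBA assets = +$85 billion.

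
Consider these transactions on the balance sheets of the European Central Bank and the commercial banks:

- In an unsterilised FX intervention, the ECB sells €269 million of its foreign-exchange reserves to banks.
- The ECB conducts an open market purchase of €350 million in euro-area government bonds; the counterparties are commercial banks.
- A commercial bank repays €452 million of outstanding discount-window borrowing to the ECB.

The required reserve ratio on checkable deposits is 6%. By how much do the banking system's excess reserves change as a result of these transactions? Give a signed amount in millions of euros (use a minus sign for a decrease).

-€371 million

FX sale €269 million: reserves −€269M, deposits 0.
OMO purchase (from banks) €350 million: reserves +€350M, deposits 0.
Discount-window repayment €452 million: reserves −€452M, deposits 0.
Totals: Δreserves = −€371M, Δdeposits = 0.
Δrequired reserves = 6% × 0 = 0.
Δexcess reserves = Δreserves − Δrequired = −€371M − (0) = -€371 million.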